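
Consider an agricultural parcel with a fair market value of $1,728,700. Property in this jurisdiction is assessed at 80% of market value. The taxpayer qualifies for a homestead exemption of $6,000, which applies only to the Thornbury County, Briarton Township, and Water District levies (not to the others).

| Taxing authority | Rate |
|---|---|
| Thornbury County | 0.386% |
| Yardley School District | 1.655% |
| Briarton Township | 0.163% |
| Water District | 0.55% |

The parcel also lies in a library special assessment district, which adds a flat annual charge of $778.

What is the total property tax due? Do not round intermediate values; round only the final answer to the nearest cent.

Assessed value = $1,728,700 × 0.8 = $1,382,960
Thornbury County: ($1,382,960 − $6,000) × 0.00386 = $1,376,960 × 0.00386 = $5,315.0656
Yardley School District: $1,382,960 × 0.01655 = $22,887.988
Briarton Township: ($1,382,960 − $6,000) × 0.00163 = $1,376,960 × 0.00163 = $2,244.4448
Water District: ($1,382,960 − $6,000) × 0.0055 = $1,376,960 × 0.0055 = $7,573.28
Levies subtotal = $38,020.7784
Total = $38,020.7784 + $778 = $38,798.7784

$38,798.78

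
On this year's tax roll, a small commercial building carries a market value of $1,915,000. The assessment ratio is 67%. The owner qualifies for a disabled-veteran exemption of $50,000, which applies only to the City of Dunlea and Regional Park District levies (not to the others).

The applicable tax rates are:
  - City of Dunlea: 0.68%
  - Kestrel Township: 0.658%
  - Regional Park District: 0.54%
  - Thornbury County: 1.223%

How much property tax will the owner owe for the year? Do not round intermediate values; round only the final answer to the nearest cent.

Assessed value = $1,915,000 × 0.67 = $1,283,050
City of Dunlea: ($1,283,050 − $50,000) × 0.0068 = $1,233,050 × 0.0068 = $8,384.74
Kestrel Township: $1,283,050 × 0.00658 = $8,442.469
Regional Park District: ($1,283,050 − $50,000) × 0.0054 = $1,233,050 × 0.0054 = $6,658.47
Thornbury County: $1,283,050 × 0.01223 = $15,691.7015
Total = $39,177.3805

$39,177.38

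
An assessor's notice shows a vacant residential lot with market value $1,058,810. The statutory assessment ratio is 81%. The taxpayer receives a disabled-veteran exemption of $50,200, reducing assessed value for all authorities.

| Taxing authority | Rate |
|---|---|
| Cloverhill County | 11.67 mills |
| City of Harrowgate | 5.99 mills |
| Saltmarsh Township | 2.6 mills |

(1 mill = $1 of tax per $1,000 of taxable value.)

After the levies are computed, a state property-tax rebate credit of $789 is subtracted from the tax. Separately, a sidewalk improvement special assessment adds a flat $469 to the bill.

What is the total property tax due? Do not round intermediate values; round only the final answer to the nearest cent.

$16,038.66

Assessed value = $1,058,810 × 0.81 = $857,636.1
Taxable value = $857,636.1 − $50,200 = $807,436.1
Cloverhill County: $807,436.1 × 0.01167 = $9,422.779287
City of Harrowgate: $807,436.1 × 0.00599 = $4,836.542239
Saltmarsh Township: $807,436.1 × 0.0026 = $2,099.33386
Levies subtotal = $16,358.655386
After credit = $16,358.655386 − $789 = $15,569.655386
Total = $15,569.655386 + $469 = $16,038.655386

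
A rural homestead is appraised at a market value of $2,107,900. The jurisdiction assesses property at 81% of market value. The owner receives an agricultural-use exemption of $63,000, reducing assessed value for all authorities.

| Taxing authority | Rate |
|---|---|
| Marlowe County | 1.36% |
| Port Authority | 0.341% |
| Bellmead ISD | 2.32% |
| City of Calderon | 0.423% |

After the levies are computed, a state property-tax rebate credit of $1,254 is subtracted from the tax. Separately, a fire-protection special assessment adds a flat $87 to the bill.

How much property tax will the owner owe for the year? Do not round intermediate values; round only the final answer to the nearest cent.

Assessed value = $2,107,900 × 0.81 = $1,707,399
Taxable value = $1,707,399 − $63,000 = $1,644,399
Marlowe County: $1,644,399 × 0.0136 = $22,363.8264
Port Authority: $1,644,399 × 0.00341 = $5,607.40059
Bellmead ISD: $1,644,399 × 0.0232 = $38,150.0568
City of Calderon: $1,644,399 × 0.00423 = $6,955.80777
Levies subtotal = $73,077.09156
After credit = $73,077.09156 − $1,254 = $71,823.09156
Total = $71,823.09156 + $87 = $71,910.09156

$71,910.09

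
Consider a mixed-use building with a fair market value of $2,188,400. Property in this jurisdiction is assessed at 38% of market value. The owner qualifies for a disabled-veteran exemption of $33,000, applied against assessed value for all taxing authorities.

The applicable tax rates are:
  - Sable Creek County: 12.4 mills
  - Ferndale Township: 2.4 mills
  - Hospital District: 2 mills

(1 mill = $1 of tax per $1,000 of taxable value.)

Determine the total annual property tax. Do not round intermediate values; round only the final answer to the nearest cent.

$13,416.35

Assessed value = $2,188,400 × 0.38 = $831,592
Taxable value = $831,592 − $33,000 = $798,592
Sable Creek County: $798,592 × 0.0124 = $9,902.5408
Ferndale Township: $798,592 × 0.0024 = $1,916.6208
Hospital District: $798,592 × 0.002 = $1,597.184
Total = $9,902.5408 + $1,916.6208 + $1,597.184 = $13,416.3456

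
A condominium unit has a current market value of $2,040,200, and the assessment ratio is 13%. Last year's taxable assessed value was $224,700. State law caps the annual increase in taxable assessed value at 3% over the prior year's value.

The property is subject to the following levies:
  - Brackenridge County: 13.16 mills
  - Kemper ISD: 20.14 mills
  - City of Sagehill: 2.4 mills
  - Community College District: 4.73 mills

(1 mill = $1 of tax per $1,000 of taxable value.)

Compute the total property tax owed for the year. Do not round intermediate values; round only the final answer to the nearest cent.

$9,357.16

Uncapped assessed value = $2,040,200 × 0.13 = $265,226
Cap limit = $224,700 × 1.03 = $231,441
Taxable assessed value = min($265,226, $231,441) = $231,441 (cap binds)
Brackenridge County: $231,441 × 0.01316 = $3,045.76356
Kemper ISD: $231,441 × 0.02014 = $4,661.22174
City of Sagehill: $231,441 × 0.0024 = $555.4584
Community College District: $231,441 × 0.00473 = $1,094.71593
Total = $9,357.15963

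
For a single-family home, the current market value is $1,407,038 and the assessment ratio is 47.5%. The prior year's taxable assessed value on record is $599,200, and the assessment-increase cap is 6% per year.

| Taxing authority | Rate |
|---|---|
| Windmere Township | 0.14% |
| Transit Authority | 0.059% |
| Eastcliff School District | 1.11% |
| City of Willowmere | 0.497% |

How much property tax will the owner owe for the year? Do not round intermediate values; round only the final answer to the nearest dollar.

Uncapped assessed value = $1,407,038 × 0.475 = $668,343.05
Cap limit = $599,200 × 1.06 = $635,152
Taxable assessed value = min($668,343.05, $635,152) = $635,152 (cap binds)
Windmere Township: $635,152 × 0.0014 = $889.2128
Transit Authority: $635,152 × 0.00059 = $374.73968
Eastcliff School District: $635,152 × 0.0111 = $7,050.1872
City of Willowmere: $635,152 × 0.00497 = $3,156.70544
Total = $11,470.84512

$11,471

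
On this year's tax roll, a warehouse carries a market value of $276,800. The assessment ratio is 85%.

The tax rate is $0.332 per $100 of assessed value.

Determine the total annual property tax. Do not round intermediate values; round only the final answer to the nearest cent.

$781.13

Assessed value = $276,800 × 0.85 = $235,280
Tax = $235,280 × 0.00332 = $781.1296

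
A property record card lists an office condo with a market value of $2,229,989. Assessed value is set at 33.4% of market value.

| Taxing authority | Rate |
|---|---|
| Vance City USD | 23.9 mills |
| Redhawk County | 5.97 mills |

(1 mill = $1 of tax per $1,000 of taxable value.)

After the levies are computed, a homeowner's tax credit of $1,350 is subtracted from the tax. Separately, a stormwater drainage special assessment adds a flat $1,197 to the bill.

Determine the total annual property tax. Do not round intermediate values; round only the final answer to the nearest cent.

$22,094.66

Assessed value = $2,229,989 × 0.334 = $744,816.326
Vance City USD: $744,816.326 × 0.0239 = $17,801.1101914
Redhawk County: $744,816.326 × 0.00597 = $4,446.55346622
Levies subtotal = $22,247.66365762
After credit = $22,247.66365762 − $1,350 = $20,897.66365762
Total = $20,897.66365762 + $1,197 = $22,094.66365762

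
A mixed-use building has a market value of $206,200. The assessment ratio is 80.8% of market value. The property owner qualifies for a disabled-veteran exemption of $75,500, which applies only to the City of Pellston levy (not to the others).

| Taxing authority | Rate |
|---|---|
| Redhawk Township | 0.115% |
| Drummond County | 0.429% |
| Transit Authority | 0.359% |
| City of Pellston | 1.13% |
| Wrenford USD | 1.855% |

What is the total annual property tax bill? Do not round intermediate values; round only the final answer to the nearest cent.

$5,624.63

Assessed value = $206,200 × 0.808 = $166,609.6
Redhawk Township: $166,609.6 × 0.00115 = $191.60104
Drummond County: $166,609.6 × 0.00429 = $714.755184
Transit Authority: $166,609.6 × 0.00359 = $598.128464
City of Pellston: ($166,609.6 − $75,500) × 0.0113 = $91,109.6 × 0.0113 = $1,029.53848
Wrenford USD: $166,609.6 × 0.01855 = $3,090.60808
Total = $5,624.631248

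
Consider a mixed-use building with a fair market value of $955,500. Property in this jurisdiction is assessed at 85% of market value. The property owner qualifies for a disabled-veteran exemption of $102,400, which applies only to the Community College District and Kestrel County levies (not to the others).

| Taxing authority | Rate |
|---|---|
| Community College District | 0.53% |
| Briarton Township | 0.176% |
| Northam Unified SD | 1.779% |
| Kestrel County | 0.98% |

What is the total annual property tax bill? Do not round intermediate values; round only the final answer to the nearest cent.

Assessed value = $955,500 × 0.85 = $812,175
Community College District: ($812,175 − $102,400) × 0.0053 = $709,775 × 0.0053 = $3,761.8075
Briarton Township: $812,175 × 0.00176 = $1,429.428
Northam Unified SD: $812,175 × 0.01779 = $14,448.59325
Kestrel County: ($812,175 − $102,400) × 0.0098 = $709,775 × 0.0098 = $6,955.795
Total = $26,595.62375

$26,595.62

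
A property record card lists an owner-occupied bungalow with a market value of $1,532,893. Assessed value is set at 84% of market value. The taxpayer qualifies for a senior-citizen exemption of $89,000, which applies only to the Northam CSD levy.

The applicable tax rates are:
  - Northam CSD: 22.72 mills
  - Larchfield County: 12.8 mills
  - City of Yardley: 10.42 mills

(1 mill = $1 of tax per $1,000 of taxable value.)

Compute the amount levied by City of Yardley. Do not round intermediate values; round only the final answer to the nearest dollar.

$13,417

Assessed value = $1,532,893 × 0.84 = $1,287,630.12
City of Yardley taxable value = $1,287,630.12 (exemption does not apply)
City of Yardley levy = $1,287,630.12 × 0.01042 = $13,417.1058504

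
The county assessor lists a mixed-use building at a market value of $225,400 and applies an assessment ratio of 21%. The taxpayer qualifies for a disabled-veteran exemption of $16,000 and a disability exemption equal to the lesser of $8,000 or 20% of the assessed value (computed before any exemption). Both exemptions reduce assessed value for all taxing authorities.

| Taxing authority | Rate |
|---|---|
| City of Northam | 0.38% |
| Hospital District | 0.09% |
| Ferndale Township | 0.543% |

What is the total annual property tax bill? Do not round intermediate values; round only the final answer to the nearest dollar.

Assessed value = $225,400 × 0.21 = $47,334
Disability exemption = min($8,000, 20% × $47,334) = min($8,000, $9,466.8) = $8,000 (dollar cap binds)
Taxable value = $47,334 − $16,000 − $8,000 = $23,334
City of Northam: $23,334 × 0.0038 = $88.6692
Hospital District: $23,334 × 0.0009 = $21.0006
Ferndale Township: $23,334 × 0.00543 = $126.70362
Total = $236.37342

$236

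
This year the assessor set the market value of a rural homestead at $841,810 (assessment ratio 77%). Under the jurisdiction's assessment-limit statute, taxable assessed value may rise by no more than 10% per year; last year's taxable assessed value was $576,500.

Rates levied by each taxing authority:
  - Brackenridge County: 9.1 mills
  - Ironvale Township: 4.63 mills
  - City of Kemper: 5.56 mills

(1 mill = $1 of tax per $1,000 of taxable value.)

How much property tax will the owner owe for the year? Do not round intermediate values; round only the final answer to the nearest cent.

Uncapped assessed value = $841,810 × 0.77 = $648,193.7
Cap limit = $576,500 × 1.1 = $634,150
Taxable assessed value = min($648,193.7, $634,150) = $634,150 (cap binds)
Brackenridge County: $634,150 × 0.0091 = $5,770.765
Ironvale Township: $634,150 × 0.00463 = $2,936.1145
City of Kemper: $634,150 × 0.00556 = $3,525.874
Total = $12,232.7535

$12,232.75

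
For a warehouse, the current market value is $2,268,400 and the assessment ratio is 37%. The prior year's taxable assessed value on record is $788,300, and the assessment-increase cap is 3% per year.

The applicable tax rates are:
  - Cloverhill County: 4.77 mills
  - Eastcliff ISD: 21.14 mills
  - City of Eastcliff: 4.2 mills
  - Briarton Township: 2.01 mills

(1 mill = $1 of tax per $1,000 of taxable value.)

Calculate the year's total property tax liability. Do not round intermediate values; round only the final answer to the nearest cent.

$26,079.80

Uncapped assessed value = $2,268,400 × 0.37 = $839,308
Cap limit = $788,300 × 1.03 = $811,949
Taxable assessed value = min($839,308, $811,949) = $811,949 (cap binds)
Cloverhill County: $811,949 × 0.00477 = $3,872.99673
Eastcliff ISD: $811,949 × 0.02114 = $17,164.60186
City of Eastcliff: $811,949 × 0.0042 = $3,410.1858
Briarton Township: $811,949 × 0.00201 = $1,632.01749
Total = $26,079.80188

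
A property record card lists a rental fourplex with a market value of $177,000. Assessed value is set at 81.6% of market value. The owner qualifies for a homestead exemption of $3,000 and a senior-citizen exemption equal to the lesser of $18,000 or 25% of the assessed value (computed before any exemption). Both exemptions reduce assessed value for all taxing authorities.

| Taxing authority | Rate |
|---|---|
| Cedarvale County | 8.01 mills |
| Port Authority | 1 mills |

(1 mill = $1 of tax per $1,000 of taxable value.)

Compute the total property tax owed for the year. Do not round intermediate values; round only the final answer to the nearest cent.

$1,112.12

Assessed value = $177,000 × 0.816 = $144,432
Senior-citizen exemption = min($18,000, 25% × $144,432) = min($18,000, $36,108) = $18,000 (dollar cap binds)
Taxable value = $144,432 − $3,000 − $18,000 = $123,432
Cedarvale County: $123,432 × 0.00801 = $988.69032
Port Authority: $123,432 × 0.001 = $123.432
Total = $1,112.12232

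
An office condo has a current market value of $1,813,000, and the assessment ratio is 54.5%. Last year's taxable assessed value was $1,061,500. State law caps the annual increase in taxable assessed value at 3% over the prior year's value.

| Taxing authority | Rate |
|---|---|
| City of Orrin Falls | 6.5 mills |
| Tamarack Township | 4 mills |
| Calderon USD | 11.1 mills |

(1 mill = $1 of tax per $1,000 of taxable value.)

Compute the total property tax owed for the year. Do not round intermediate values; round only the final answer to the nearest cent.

Uncapped assessed value = $1,813,000 × 0.545 = $988,085
Cap limit = $1,061,500 × 1.03 = $1,093,345
Taxable assessed value = min($988,085, $1,093,345) = $988,085 (cap does not bind)
City of Orrin Falls: $988,085 × 0.0065 = $6,422.5525
Tamarack Township: $988,085 × 0.004 = $3,952.34
Calderon USD: $988,085 × 0.0111 = $10,967.7435
Total = $21,342.636

$21,342.64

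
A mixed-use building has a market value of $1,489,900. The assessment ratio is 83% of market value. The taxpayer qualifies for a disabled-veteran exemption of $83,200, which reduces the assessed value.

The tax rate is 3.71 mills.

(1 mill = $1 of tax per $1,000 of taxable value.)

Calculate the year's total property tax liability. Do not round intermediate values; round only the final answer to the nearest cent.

Assessed value = $1,489,900 × 0.83 = $1,236,617
Taxable value = $1,236,617 − $83,200 = $1,153,417
Tax = $1,153,417 × 0.00371 = $4,279.17707

$4,279.18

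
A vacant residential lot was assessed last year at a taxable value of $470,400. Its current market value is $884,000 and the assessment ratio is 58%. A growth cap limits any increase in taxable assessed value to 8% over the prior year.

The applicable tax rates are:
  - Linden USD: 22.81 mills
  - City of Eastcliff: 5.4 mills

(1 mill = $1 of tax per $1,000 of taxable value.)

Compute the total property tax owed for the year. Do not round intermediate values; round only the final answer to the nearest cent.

Uncapped assessed value = $884,000 × 0.58 = $512,720
Cap limit = $470,400 × 1.08 = $508,032
Taxable assessed value = min($512,720, $508,032) = $508,032 (cap binds)
Linden USD: $508,032 × 0.02281 = $11,588.20992
City of Eastcliff: $508,032 × 0.0054 = $2,743.3728
Total = $14,331.58272

$14,331.58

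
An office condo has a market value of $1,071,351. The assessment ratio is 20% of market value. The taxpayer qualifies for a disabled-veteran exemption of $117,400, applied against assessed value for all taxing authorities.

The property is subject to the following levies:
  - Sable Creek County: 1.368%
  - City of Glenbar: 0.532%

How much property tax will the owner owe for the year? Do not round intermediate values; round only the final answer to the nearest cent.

$1,840.53

Assessed value = $1,071,351 × 0.2 = $214,270.2
Taxable value = $214,270.2 − $117,400 = $96,870.2
Sable Creek County: $96,870.2 × 0.01368 = $1,325.184336
City of Glenbar: $96,870.2 × 0.00532 = $515.349464
Total = $1,325.184336 + $515.349464 = $1,840.5338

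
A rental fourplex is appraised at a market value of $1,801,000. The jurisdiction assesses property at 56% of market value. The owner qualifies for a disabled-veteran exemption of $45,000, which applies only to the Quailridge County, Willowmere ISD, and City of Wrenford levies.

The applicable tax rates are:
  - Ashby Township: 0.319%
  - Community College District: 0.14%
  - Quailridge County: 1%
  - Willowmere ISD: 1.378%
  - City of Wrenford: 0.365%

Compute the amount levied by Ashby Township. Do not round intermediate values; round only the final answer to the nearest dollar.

Assessed value = $1,801,000 × 0.56 = $1,008,560
Ashby Township taxable value = $1,008,560 (exemption does not apply)
Ashby Township levy = $1,008,560 × 0.00319 = $3,217.3064

$3,217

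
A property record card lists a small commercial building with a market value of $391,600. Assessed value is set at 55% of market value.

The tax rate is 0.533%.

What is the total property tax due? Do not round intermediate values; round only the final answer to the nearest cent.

$1,147.98

Assessed value = $391,600 × 0.55 = $215,380
Tax = $215,380 × 0.00533 = $1,147.9754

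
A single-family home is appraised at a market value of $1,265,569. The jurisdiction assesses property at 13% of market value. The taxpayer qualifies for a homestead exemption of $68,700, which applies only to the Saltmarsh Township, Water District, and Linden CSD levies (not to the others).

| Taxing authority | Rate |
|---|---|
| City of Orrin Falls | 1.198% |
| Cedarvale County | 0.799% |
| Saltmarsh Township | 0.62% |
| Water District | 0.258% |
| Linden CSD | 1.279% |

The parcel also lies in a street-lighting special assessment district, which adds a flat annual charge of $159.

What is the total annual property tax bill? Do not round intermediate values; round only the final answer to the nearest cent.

Assessed value = $1,265,569 × 0.13 = $164,523.97
City of Orrin Falls: $164,523.97 × 0.01198 = $1,970.9971606
Cedarvale County: $164,523.97 × 0.00799 = $1,314.5465203
Saltmarsh Township: ($164,523.97 − $68,700) × 0.0062 = $95,823.97 × 0.0062 = $594.108614
Water District: ($164,523.97 − $68,700) × 0.00258 = $95,823.97 × 0.00258 = $247.2258426
Linden CSD: ($164,523.97 − $68,700) × 0.01279 = $95,823.97 × 0.01279 = $1,225.5885763
Levies subtotal = $5,352.4667138
Total = $5,352.4667138 + $159 = $5,511.4667138

$5,511.47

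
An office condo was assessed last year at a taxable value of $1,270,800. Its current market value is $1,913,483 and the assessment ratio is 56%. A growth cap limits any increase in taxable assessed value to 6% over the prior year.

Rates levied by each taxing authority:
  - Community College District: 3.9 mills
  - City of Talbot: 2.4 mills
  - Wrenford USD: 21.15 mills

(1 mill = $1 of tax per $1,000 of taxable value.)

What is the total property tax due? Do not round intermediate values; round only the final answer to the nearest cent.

Uncapped assessed value = $1,913,483 × 0.56 = $1,071,550.48
Cap limit = $1,270,800 × 1.06 = $1,347,048
Taxable assessed value = min($1,071,550.48, $1,347,048) = $1,071,550.48 (cap does not bind)
Community College District: $1,071,550.48 × 0.0039 = $4,179.046872
City of Talbot: $1,071,550.48 × 0.0024 = $2,571.721152
Wrenford USD: $1,071,550.48 × 0.02115 = $22,663.292652
Total = $29,414.060676

$29,414.06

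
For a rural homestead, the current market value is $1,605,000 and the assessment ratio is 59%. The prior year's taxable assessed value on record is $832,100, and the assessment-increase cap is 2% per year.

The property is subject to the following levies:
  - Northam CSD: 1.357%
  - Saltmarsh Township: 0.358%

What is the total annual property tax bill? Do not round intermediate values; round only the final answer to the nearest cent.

$14,555.93

Uncapped assessed value = $1,605,000 × 0.59 = $946,950
Cap limit = $832,100 × 1.02 = $848,742
Taxable assessed value = min($946,950, $848,742) = $848,742 (cap binds)
Northam CSD: $848,742 × 0.01357 = $11,517.42894
Saltmarsh Township: $848,742 × 0.00358 = $3,038.49636
Total = $14,555.9253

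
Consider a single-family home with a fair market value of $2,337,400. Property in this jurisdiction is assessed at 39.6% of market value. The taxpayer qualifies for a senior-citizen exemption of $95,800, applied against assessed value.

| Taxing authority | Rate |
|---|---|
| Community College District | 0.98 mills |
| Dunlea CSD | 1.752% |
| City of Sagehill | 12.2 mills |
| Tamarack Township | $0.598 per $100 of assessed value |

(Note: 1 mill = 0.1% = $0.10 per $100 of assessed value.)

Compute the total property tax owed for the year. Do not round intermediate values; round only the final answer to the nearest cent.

$30,437.45

Assessed value = $2,337,400 × 0.396 = $925,610.4
Taxable value = $925,610.4 − $95,800 = $829,810.4
Community College District: $829,810.4 × 0.00098 = $813.214192
Dunlea CSD: $829,810.4 × 0.01752 = $14,538.278208
City of Sagehill: $829,810.4 × 0.0122 = $10,123.68688
Tamarack Township: $829,810.4 × 0.00598 = $4,962.266192
Total = $30,437.445472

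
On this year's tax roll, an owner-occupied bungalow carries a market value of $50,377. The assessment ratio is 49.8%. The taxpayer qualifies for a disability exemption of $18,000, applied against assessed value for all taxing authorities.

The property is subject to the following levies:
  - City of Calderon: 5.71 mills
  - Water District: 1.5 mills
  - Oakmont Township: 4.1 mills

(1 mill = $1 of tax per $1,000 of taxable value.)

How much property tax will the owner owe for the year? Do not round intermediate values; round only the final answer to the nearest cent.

$80.16

Assessed value = $50,377 × 0.498 = $25,087.746
Taxable value = $25,087.746 − $18,000 = $7,087.746
City of Calderon: $7,087.746 × 0.00571 = $40.47102966
Water District: $7,087.746 × 0.0015 = $10.631619
Oakmont Township: $7,087.746 × 0.0041 = $29.0597586
Total = $40.47102966 + $10.631619 + $29.0597586 = $80.16240726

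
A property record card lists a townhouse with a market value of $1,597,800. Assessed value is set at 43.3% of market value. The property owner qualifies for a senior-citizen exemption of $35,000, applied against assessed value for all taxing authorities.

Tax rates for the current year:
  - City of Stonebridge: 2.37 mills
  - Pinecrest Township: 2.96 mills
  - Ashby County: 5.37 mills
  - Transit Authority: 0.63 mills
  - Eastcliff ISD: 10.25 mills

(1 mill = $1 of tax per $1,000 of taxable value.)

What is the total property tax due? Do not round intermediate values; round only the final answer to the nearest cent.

Assessed value = $1,597,800 × 0.433 = $691,847.4
Taxable value = $691,847.4 − $35,000 = $656,847.4
City of Stonebridge: $656,847.4 × 0.00237 = $1,556.728338
Pinecrest Township: $656,847.4 × 0.00296 = $1,944.268304
Ashby County: $656,847.4 × 0.00537 = $3,527.270538
Transit Authority: $656,847.4 × 0.00063 = $413.813862
Eastcliff ISD: $656,847.4 × 0.01025 = $6,732.68585
Total = $1,556.728338 + $1,944.268304 + $3,527.270538 + $413.813862 + $6,732.68585 = $14,174.766892

$14,174.77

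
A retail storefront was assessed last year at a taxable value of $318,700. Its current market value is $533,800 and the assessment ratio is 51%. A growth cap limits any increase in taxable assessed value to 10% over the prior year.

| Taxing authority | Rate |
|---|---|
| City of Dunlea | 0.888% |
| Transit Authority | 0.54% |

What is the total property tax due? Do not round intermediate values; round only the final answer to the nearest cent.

$3,887.56

Uncapped assessed value = $533,800 × 0.51 = $272,238
Cap limit = $318,700 × 1.1 = $350,570
Taxable assessed value = min($272,238, $350,570) = $272,238 (cap does not bind)
City of Dunlea: $272,238 × 0.00888 = $2,417.47344
Transit Authority: $272,238 × 0.0054 = $1,470.0852
Total = $3,887.55864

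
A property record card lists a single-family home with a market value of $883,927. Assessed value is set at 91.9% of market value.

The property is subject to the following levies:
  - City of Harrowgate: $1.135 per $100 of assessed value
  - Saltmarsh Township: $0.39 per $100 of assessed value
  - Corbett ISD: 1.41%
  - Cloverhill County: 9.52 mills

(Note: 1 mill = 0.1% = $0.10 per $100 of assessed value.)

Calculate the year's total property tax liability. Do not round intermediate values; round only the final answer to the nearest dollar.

$31,575

Assessed value = $883,927 × 0.919 = $812,328.913
City of Harrowgate: $812,328.913 × 0.01135 = $9,219.93316255
Saltmarsh Township: $812,328.913 × 0.0039 = $3,168.0827607
Corbett ISD: $812,328.913 × 0.0141 = $11,453.8376733
Cloverhill County: $812,328.913 × 0.00952 = $7,733.37125176
Total = $31,575.22484831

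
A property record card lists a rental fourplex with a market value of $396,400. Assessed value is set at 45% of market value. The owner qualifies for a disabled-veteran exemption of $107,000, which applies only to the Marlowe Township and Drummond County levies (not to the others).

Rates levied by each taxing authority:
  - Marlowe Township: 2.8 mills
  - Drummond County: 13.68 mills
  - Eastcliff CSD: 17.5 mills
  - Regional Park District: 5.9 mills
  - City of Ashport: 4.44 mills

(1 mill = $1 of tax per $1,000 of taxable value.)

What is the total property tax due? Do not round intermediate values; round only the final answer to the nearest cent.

Assessed value = $396,400 × 0.45 = $178,380
Marlowe Township: ($178,380 − $107,000) × 0.0028 = $71,380 × 0.0028 = $199.864
Drummond County: ($178,380 − $107,000) × 0.01368 = $71,380 × 0.01368 = $976.4784
Eastcliff CSD: $178,380 × 0.0175 = $3,121.65
Regional Park District: $178,380 × 0.0059 = $1,052.442
City of Ashport: $178,380 × 0.00444 = $792.0072
Total = $6,142.4416

$6,142.44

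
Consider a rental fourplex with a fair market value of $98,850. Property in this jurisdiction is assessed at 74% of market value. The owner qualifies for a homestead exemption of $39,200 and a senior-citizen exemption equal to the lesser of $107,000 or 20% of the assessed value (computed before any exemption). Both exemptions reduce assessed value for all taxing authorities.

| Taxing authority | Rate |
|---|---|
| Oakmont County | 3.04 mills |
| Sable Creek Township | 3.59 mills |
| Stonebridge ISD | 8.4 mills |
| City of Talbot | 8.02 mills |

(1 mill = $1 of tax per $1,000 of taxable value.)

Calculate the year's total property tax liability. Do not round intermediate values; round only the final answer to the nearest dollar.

Assessed value = $98,850 × 0.74 = $73,149
Senior-citizen exemption = min($107,000, 20% × $73,149) = min($107,000, $14,629.8) = $14,629.8 (percentage binds)
Taxable value = $73,149 − $39,200 − $14,629.8 = $19,319.2
Oakmont County: $19,319.2 × 0.00304 = $58.730368
Sable Creek Township: $19,319.2 × 0.00359 = $69.355928
Stonebridge ISD: $19,319.2 × 0.0084 = $162.28128
City of Talbot: $19,319.2 × 0.00802 = $154.939984
Total = $445.30756

$445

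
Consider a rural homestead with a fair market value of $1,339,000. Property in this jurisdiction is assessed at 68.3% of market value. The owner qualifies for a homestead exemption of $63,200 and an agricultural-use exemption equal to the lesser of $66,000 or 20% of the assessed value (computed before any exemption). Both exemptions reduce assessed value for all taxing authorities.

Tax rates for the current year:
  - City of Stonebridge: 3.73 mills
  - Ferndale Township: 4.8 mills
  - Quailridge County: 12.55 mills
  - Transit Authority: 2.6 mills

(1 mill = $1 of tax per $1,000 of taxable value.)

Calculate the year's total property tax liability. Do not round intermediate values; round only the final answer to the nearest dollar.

Assessed value = $1,339,000 × 0.683 = $914,537
Agricultural-use exemption = min($66,000, 20% × $914,537) = min($66,000, $182,907.4) = $66,000 (dollar cap binds)
Taxable value = $914,537 − $63,200 − $66,000 = $785,337
City of Stonebridge: $785,337 × 0.00373 = $2,929.30701
Ferndale Township: $785,337 × 0.0048 = $3,769.6176
Quailridge County: $785,337 × 0.01255 = $9,855.97935
Transit Authority: $785,337 × 0.0026 = $2,041.8762
Total = $18,596.78016

$18,597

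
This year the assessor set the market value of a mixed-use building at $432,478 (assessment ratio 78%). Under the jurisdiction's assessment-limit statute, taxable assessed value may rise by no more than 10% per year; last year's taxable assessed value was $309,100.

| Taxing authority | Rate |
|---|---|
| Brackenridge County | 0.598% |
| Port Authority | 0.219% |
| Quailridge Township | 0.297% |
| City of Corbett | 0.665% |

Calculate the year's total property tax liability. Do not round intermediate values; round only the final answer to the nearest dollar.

$6,001

Uncapped assessed value = $432,478 × 0.78 = $337,332.84
Cap limit = $309,100 × 1.1 = $340,010
Taxable assessed value = min($337,332.84, $340,010) = $337,332.84 (cap does not bind)
Brackenridge County: $337,332.84 × 0.00598 = $2,017.2503832
Port Authority: $337,332.84 × 0.00219 = $738.7589196
Quailridge Township: $337,332.84 × 0.00297 = $1,001.8785348
City of Corbett: $337,332.84 × 0.00665 = $2,243.263386
Total = $6,001.1512236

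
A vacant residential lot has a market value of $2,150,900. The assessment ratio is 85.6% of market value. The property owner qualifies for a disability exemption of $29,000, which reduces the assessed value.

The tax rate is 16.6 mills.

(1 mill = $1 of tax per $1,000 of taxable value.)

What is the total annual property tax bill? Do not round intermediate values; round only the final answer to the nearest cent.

Assessed value = $2,150,900 × 0.856 = $1,841,170.4
Taxable value = $1,841,170.4 − $29,000 = $1,812,170.4
Tax = $1,812,170.4 × 0.0166 = $30,082.02864

$30,082.03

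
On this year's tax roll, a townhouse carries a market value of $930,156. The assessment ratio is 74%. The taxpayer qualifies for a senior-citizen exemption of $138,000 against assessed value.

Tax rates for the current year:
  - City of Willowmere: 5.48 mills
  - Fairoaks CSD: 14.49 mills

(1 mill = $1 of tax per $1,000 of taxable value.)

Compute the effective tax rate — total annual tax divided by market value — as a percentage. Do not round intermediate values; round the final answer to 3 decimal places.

1.182%

Assessed value = $930,156 × 0.74 = $688,315.44
Taxable value = $688,315.44 − $138,000 = $550,315.44
City of Willowmere: $550,315.44 × 0.00548 = $3,015.7286112
Fairoaks CSD: $550,315.44 × 0.01449 = $7,974.0707256
Total tax = $10,989.7993368
Effective rate = $10,989.7993368 ÷ $930,156 = 1.182% of market value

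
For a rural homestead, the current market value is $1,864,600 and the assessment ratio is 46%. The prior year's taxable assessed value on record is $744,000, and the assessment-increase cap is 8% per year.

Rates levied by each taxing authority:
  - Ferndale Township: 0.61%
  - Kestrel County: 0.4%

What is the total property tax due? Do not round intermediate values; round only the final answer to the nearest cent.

$8,115.55

Uncapped assessed value = $1,864,600 × 0.46 = $857,716
Cap limit = $744,000 × 1.08 = $803,520
Taxable assessed value = min($857,716, $803,520) = $803,520 (cap binds)
Ferndale Township: $803,520 × 0.0061 = $4,901.472
Kestrel County: $803,520 × 0.004 = $3,214.08
Total = $8,115.552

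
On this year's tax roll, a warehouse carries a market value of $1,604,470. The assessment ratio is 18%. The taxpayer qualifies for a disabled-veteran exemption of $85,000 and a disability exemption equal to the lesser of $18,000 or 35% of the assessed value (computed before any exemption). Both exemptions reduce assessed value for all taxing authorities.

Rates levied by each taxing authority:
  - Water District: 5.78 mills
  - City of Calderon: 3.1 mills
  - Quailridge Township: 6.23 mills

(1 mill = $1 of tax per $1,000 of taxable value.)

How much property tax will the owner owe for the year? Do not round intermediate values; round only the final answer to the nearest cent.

Assessed value = $1,604,470 × 0.18 = $288,804.6
Disability exemption = min($18,000, 35% × $288,804.6) = min($18,000, $101,081.61) = $18,000 (dollar cap binds)
Taxable value = $288,804.6 − $85,000 − $18,000 = $185,804.6
Water District: $185,804.6 × 0.00578 = $1,073.950588
City of Calderon: $185,804.6 × 0.0031 = $575.99426
Quailridge Township: $185,804.6 × 0.00623 = $1,157.562658
Total = $2,807.507506

$2,807.51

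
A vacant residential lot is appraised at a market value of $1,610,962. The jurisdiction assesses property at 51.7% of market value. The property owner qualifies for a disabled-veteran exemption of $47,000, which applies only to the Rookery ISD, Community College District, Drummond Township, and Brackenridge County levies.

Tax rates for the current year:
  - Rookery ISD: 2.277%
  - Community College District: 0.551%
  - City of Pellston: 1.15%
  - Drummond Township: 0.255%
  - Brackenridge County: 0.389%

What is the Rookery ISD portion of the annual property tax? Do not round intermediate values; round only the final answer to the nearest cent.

Assessed value = $1,610,962 × 0.517 = $832,867.354
Rookery ISD taxable value = $832,867.354 − $47,000 = $785,867.354
Rookery ISD levy = $785,867.354 × 0.02277 = $17,894.19965058

$17,894.20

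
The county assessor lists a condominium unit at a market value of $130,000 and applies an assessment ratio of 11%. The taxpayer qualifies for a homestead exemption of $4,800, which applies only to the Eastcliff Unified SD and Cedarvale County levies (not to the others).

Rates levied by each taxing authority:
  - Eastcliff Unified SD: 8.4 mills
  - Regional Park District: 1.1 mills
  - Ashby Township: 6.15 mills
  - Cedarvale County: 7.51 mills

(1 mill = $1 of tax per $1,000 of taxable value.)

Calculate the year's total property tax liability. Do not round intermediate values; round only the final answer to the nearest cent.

Assessed value = $130,000 × 0.11 = $14,300
Eastcliff Unified SD: ($14,300 − $4,800) × 0.0084 = $9,500 × 0.0084 = $79.8
Regional Park District: $14,300 × 0.0011 = $15.73
Ashby Township: $14,300 × 0.00615 = $87.945
Cedarvale County: ($14,300 − $4,800) × 0.00751 = $9,500 × 0.00751 = $71.345
Total = $254.82

$254.82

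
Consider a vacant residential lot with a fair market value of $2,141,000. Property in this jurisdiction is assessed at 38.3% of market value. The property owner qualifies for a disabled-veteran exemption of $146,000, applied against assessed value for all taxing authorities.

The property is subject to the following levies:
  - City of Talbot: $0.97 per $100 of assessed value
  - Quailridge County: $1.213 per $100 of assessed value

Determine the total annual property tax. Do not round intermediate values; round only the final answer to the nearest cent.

$14,713.49

Assessed value = $2,141,000 × 0.383 = $820,003
Taxable value = $820,003 − $146,000 = $674,003
City of Talbot: $674,003 × 0.0097 = $6,537.8291
Quailridge County: $674,003 × 0.01213 = $8,175.65639
Total = $6,537.8291 + $8,175.65639 = $14,713.48549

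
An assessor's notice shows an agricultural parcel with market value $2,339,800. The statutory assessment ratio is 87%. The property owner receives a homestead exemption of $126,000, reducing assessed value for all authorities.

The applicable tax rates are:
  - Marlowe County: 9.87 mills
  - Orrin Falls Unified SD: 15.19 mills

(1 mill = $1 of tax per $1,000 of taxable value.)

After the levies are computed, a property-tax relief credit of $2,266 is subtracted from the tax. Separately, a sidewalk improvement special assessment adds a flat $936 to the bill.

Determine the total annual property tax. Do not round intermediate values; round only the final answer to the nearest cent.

$46,525.23

Assessed value = $2,339,800 × 0.87 = $2,035,626
Taxable value = $2,035,626 − $126,000 = $1,909,626
Marlowe County: $1,909,626 × 0.00987 = $18,848.00862
Orrin Falls Unified SD: $1,909,626 × 0.01519 = $29,007.21894
Levies subtotal = $47,855.22756
After credit = $47,855.22756 − $2,266 = $45,589.22756
Total = $45,589.22756 + $936 = $46,525.22756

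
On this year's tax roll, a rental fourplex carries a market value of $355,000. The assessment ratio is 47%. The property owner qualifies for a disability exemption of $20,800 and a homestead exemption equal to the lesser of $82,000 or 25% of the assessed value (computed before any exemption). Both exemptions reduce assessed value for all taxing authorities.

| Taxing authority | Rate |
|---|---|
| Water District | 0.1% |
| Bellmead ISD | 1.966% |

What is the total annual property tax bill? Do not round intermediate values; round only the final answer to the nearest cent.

Assessed value = $355,000 × 0.47 = $166,850
Homestead exemption = min($82,000, 25% × $166,850) = min($82,000, $41,712.5) = $41,712.5 (percentage binds)
Taxable value = $166,850 − $20,800 − $41,712.5 = $104,337.5
Water District: $104,337.5 × 0.001 = $104.3375
Bellmead ISD: $104,337.5 × 0.01966 = $2,051.27525
Total = $2,155.61275

$2,155.61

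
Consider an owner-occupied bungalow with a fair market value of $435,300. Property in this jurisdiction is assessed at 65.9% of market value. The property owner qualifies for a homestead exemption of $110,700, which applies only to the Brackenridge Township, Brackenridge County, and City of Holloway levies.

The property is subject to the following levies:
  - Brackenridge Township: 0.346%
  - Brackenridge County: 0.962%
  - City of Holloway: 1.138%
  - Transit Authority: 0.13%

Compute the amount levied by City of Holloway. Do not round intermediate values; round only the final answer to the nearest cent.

Assessed value = $435,300 × 0.659 = $286,862.7
City of Holloway taxable value = $286,862.7 − $110,700 = $176,162.7
City of Holloway levy = $176,162.7 × 0.01138 = $2,004.731526

$2,004.73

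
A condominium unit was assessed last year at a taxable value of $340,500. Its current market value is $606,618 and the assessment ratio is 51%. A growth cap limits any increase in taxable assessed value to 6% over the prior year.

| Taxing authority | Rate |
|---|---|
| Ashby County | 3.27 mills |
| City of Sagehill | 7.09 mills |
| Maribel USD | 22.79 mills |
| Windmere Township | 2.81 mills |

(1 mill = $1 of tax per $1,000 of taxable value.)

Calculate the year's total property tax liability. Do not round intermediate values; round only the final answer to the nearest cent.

Uncapped assessed value = $606,618 × 0.51 = $309,375.18
Cap limit = $340,500 × 1.06 = $360,930
Taxable assessed value = min($309,375.18, $360,930) = $309,375.18 (cap does not bind)
Ashby County: $309,375.18 × 0.00327 = $1,011.6568386
City of Sagehill: $309,375.18 × 0.00709 = $2,193.4700262
Maribel USD: $309,375.18 × 0.02279 = $7,050.6603522
Windmere Township: $309,375.18 × 0.00281 = $869.3442558
Total = $11,125.1314728

$11,125.13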